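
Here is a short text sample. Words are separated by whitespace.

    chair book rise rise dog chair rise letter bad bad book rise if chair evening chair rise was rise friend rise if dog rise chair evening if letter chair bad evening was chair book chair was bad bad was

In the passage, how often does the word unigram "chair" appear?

8

Scanning the 39 tokens for "chair":
  position 1: chair
  position 6: chair
  position 14: chair
  position 16: chair
  position 25: chair
  position 29: chair
  position 33: chair
  position 35: chair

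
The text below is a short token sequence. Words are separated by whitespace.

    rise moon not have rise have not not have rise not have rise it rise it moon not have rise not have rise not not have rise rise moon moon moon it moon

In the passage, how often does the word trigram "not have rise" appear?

6

Scanning the 31 overlapping trigram windows for "not have rise":
  position 3–5: not have rise
  position 8–10: not have rise
  position 11–13: not have rise
  position 18–20: not have rise
  position 21–23: not have rise
  position 25–27: not have rise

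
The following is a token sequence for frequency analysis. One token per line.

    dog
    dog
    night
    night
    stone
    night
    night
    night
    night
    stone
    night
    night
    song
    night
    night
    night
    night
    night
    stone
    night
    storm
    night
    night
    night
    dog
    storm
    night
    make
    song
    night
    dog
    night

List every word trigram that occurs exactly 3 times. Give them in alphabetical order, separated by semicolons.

night night stone; night stone night

Trigram counts meeting the condition (exactly 3 times):
  night night stone: 3
  night stone night: 3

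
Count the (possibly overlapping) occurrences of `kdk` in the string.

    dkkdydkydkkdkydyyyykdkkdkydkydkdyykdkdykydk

4

Sliding a length-3 window over the 43 characters (41 positions):
  position 11–13: kdk
  position 20–22: kdk
  position 23–25: kdk
  position 35–37: kdk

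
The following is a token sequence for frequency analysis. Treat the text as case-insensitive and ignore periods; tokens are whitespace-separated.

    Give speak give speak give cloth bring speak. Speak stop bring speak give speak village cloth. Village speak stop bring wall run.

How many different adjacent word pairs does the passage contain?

22 tokens → 21 bigram windows in total.
Repeated bigrams (each contributes count−1 duplicates):
  give speak: 3
  speak give: 3
  bring speak: 2
  speak stop: 2
  stop bring: 2
7 duplicate windows → 21 − 7 = 14 distinct.

14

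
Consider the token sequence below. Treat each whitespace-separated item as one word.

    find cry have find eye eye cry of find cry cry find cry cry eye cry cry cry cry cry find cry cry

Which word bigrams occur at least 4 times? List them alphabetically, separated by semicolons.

cry cry; find cry

Bigram counts meeting the condition (at least 4 times):
  cry cry: 7
  find cry: 4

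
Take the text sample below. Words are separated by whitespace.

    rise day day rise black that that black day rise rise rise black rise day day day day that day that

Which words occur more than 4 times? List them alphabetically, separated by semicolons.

Unigram counts meeting the condition (more than 4 times):
  day: 8
  rise: 6

day; rise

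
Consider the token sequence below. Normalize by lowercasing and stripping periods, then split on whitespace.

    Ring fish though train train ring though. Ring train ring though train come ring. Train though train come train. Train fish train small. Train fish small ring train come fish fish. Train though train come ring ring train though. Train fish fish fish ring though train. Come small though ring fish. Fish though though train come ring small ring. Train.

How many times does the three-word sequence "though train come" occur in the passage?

5

Scanning the 58 overlapping trigram windows for "though train come":
  position 11–13: though train come
  position 16–18: though train come
  position 33–35: though train come
  position 45–47: though train come
  position 54–56: though train come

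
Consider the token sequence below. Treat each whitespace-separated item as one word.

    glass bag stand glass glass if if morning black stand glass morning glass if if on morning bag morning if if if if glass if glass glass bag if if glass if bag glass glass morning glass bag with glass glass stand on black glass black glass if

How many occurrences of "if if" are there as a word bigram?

Scanning the 47 overlapping bigram windows for "if if":
  position 6–7: if if
  position 14–15: if if
  position 20–21: if if
  position 21–22: if if
  position 22–23: if if
  position 29–30: if if

6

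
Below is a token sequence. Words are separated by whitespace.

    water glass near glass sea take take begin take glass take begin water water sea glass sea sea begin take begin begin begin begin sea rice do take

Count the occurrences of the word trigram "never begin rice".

Scanning the 26 overlapping trigram windows for "never begin rice":
  (none found)

0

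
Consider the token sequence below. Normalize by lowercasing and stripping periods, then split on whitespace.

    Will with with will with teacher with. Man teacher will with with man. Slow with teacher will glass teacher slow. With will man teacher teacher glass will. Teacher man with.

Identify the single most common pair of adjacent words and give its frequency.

"will with", 3 times

Bigram frequencies (highest first):
  will with: 3
  with with: 2
  with will: 2
  with teacher: 2
  with man: 2
  man teacher: 2
  … (14 more, each ≤ 2)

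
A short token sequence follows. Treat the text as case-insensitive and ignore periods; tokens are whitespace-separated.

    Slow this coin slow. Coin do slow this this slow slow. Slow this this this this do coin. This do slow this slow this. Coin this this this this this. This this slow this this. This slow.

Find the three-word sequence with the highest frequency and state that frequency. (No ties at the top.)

Trigram frequencies (highest first):
  this this this: 8
  slow this this: 3
  this this slow: 3
  slow this coin: 2
  do slow this: 2
  this slow this: 2
  … (15 more, each ≤ 1)

"this this this", 8 times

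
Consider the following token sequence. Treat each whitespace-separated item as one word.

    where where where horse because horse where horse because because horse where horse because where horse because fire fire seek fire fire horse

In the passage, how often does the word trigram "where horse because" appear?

4

Scanning the 21 overlapping trigram windows for "where horse because":
  position 3–5: where horse because
  position 7–9: where horse because
  position 12–14: where horse because
  position 15–17: where horse because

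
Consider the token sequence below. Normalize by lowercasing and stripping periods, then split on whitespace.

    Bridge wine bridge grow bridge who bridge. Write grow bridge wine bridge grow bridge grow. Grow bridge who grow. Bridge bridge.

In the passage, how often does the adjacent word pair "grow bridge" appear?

5

Scanning the 20 overlapping bigram windows for "grow bridge":
  position 4–5: grow bridge
  position 9–10: grow bridge
  position 13–14: grow bridge
  position 16–17: grow bridge
  position 19–20: grow bridge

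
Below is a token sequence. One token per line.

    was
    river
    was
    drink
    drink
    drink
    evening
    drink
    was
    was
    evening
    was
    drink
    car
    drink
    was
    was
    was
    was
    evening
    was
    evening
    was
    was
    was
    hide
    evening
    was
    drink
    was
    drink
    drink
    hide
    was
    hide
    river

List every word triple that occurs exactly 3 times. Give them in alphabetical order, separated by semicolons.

was evening was; was was was

Trigram counts meeting the condition (exactly 3 times):
  was evening was: 3
  was was was: 3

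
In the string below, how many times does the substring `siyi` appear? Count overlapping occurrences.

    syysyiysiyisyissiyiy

2

Sliding a length-4 window over the 20 characters (17 positions):
  position 8–11: siyi
  position 16–19: siyi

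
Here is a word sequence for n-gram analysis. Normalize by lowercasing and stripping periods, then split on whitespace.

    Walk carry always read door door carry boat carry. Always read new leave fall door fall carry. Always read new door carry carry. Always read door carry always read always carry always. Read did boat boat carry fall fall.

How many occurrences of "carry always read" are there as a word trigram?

6

Scanning the 37 overlapping trigram windows for "carry always read":
  position 2–4: carry always read
  position 9–11: carry always read
  position 17–19: carry always read
  position 23–25: carry always read
  position 27–29: carry always read
  position 31–33: carry always read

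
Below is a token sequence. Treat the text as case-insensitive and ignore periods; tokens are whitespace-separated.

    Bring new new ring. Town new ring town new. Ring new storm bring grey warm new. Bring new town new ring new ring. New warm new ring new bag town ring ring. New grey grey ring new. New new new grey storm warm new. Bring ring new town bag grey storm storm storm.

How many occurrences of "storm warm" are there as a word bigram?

1

Scanning the 52 overlapping bigram windows for "storm warm":
  position 42–43: storm warm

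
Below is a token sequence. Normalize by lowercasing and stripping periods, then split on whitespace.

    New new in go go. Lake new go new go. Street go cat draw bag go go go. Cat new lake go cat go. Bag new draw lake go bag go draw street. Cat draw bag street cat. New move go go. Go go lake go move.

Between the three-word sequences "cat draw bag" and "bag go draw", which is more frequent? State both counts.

"cat draw bag" (2 vs 1)

"cat draw bag": 2 occurrences
"bag go draw": 1 occurrence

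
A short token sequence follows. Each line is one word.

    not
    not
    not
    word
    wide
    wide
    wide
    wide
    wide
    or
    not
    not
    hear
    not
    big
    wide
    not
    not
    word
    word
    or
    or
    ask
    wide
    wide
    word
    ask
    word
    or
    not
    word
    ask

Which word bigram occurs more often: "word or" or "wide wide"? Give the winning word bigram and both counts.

"wide wide" (5 vs 2)

"word or": 2 occurrences
"wide wide": 5 occurrences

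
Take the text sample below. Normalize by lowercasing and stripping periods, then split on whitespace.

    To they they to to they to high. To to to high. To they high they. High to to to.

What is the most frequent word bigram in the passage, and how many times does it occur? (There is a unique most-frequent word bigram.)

"to to", 5 times

Bigram frequencies (highest first):
  to to: 5
  to they: 3
  high to: 3
  they to: 2
  to high: 2
  they high: 2
  … (2 more, each ≤ 1)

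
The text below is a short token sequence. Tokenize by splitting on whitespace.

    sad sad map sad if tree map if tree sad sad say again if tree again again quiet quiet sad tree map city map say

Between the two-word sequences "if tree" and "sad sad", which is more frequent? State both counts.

"if tree" (3 vs 2)

"if tree": 3 occurrences
"sad sad": 2 occurrences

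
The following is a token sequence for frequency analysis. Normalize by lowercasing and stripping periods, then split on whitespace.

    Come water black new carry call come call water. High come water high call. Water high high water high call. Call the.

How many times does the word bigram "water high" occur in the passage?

Scanning the 21 overlapping bigram windows for "water high":
  position 9–10: water high
  position 12–13: water high
  position 15–16: water high
  position 18–19: water high

4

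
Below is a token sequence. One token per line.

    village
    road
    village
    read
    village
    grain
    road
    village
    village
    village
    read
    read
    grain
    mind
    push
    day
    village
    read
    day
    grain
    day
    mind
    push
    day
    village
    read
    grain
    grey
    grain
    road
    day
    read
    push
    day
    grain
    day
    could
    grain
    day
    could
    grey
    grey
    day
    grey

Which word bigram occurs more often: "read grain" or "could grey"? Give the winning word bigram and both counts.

"read grain" (2 vs 1)

"read grain": 2 occurrences
"could grey": 1 occurrence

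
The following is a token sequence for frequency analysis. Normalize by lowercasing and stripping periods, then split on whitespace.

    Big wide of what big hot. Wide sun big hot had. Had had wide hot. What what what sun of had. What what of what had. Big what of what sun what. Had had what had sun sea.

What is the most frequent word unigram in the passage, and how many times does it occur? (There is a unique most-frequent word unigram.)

Unigram frequencies (highest first):
  what: 11
  had: 8
  big: 4
  of: 4
  sun: 4
  wide: 3
  … (2 more, each ≤ 3)

"what", 11 times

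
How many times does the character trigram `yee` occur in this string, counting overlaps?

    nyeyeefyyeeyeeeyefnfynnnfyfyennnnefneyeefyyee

5

Sliding a length-3 window over the 45 characters (43 positions):
  position 4–6: yee
  position 9–11: yee
  position 12–14: yee
  position 38–40: yee
  position 43–45: yee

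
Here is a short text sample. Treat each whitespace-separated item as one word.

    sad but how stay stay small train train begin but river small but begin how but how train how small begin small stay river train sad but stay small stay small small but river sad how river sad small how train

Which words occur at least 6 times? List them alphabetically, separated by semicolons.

but; how; small

Unigram counts meeting the condition (at least 6 times):
  but: 6
  how: 6
  small: 8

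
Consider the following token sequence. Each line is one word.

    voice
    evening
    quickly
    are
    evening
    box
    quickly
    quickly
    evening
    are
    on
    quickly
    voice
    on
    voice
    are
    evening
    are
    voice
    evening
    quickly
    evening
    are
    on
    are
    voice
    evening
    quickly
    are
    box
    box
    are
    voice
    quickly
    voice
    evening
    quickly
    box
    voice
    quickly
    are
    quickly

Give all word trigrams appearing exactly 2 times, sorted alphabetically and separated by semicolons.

are voice evening; evening are on; evening quickly are; quickly evening are

Trigram counts meeting the condition (exactly 2 times):
  are voice evening: 2
  evening are on: 2
  evening quickly are: 2
  quickly evening are: 2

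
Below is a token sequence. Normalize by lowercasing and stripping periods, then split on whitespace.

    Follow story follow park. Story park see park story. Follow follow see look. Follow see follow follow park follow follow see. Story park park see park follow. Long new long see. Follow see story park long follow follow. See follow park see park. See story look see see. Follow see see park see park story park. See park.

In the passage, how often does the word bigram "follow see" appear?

Scanning the 57 overlapping bigram windows for "follow see":
  position 11–12: follow see
  position 14–15: follow see
  position 20–21: follow see
  position 32–33: follow see
  position 38–39: follow see
  position 49–50: follow see

6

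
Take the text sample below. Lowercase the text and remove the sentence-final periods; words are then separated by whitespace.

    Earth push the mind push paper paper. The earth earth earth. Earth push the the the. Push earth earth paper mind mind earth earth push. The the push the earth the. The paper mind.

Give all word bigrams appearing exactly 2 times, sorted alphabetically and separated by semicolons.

paper mind; the earth; the push

Bigram counts meeting the condition (exactly 2 times):
  paper mind: 2
  the earth: 2
  the push: 2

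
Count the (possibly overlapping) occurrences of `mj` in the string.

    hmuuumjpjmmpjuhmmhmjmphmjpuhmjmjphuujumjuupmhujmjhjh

7

Sliding a length-2 window over the 52 characters (51 positions):
  position 6–7: mj
  position 19–20: mj
  position 24–25: mj
  position 29–30: mj
  position 31–32: mj
  position 39–40: mj
  position 48–49: mj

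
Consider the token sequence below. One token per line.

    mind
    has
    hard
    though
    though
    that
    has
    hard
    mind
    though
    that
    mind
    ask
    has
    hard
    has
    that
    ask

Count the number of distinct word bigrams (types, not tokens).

18 tokens → 17 bigram windows in total.
Repeated bigrams (each contributes count−1 duplicates):
  has hard: 3
  though that: 2
3 duplicate windows → 17 − 3 = 14 distinct.

14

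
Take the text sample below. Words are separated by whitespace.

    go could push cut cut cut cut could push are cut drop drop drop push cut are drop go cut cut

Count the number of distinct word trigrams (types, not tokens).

21 tokens → 19 trigram windows in total.
Repeated trigrams (each contributes count−1 duplicates):
  cut cut cut: 2
1 duplicate windows → 19 − 1 = 18 distinct.

18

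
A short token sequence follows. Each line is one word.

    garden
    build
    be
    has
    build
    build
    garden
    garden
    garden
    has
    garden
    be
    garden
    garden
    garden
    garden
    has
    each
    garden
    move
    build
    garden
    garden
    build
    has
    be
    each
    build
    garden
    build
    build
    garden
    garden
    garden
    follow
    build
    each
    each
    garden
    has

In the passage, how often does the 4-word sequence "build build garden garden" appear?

Scanning the 37 overlapping 4-gram windows for "build build garden garden":
  position 5–8: build build garden garden
  position 30–33: build build garden garden

2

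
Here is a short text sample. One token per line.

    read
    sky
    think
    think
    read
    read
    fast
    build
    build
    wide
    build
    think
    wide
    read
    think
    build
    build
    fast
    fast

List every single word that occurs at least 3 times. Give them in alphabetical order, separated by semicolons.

build; fast; read; think

Unigram counts meeting the condition (at least 3 times):
  build: 5
  fast: 3
  read: 4
  think: 4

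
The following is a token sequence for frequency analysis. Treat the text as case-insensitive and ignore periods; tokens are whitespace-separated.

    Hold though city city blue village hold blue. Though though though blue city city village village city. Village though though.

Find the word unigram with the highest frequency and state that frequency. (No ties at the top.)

Unigram frequencies (highest first):
  though: 6
  city: 5
  village: 4
  blue: 3
  hold: 2

"though", 6 times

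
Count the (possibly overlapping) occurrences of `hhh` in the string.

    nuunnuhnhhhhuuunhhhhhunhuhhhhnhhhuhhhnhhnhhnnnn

9

Sliding a length-3 window over the 47 characters (45 positions):
  position 9–11: hhh
  position 10–12: hhh
  position 17–19: hhh
  position 18–20: hhh
  position 19–21: hhh
  position 26–28: hhh
  position 27–29: hhh
  position 31–33: hhh
  position 35–37: hhh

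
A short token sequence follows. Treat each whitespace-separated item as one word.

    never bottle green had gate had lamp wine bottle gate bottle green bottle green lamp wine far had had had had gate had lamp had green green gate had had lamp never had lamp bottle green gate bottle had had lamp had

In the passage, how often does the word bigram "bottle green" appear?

Scanning the 41 overlapping bigram windows for "bottle green":
  position 2–3: bottle green
  position 11–12: bottle green
  position 13–14: bottle green
  position 35–36: bottle green

4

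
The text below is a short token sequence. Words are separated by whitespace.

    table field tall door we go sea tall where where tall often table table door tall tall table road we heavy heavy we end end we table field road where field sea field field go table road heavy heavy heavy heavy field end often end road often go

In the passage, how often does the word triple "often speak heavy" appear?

Scanning the 46 overlapping trigram windows for "often speak heavy":
  (none found)

0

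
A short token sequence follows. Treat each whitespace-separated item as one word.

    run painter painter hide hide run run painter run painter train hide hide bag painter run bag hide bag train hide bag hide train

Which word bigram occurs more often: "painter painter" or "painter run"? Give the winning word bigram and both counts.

"painter run" (2 vs 1)

"painter painter": 1 occurrence
"painter run": 2 occurrences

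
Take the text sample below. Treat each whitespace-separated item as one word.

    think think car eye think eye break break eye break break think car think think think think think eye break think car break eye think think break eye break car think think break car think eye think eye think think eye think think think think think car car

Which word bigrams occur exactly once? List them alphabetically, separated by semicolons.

car break; car car; car eye

Bigram counts meeting the condition (exactly once):
  car break: 1
  car car: 1
  car eye: 1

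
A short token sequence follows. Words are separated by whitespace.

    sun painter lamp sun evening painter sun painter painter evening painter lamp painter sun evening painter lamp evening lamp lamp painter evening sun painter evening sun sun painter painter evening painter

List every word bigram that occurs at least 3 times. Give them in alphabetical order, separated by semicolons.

evening painter; painter evening; painter lamp; sun painter

Bigram counts meeting the condition (at least 3 times):
  evening painter: 4
  painter evening: 4
  painter lamp: 3
  sun painter: 4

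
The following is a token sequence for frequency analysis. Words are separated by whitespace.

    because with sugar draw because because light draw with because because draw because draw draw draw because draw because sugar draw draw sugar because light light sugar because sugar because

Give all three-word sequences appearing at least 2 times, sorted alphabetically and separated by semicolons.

because draw because; draw because draw

Trigram counts meeting the condition (at least 2 times):
  because draw because: 2
  draw because draw: 2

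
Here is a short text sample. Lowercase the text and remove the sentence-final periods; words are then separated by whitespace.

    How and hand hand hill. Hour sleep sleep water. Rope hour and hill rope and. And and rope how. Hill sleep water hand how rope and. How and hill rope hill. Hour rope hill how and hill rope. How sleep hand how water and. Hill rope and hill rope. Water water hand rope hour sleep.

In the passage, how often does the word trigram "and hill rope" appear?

Scanning the 53 overlapping trigram windows for "and hill rope":
  position 12–14: and hill rope
  position 28–30: and hill rope
  position 36–38: and hill rope
  position 44–46: and hill rope
  position 47–49: and hill rope

5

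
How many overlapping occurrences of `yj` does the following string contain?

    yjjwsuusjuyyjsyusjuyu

Sliding a length-2 window over the 21 characters (20 positions):
  position 1–2: yj
  position 12–13: yj

2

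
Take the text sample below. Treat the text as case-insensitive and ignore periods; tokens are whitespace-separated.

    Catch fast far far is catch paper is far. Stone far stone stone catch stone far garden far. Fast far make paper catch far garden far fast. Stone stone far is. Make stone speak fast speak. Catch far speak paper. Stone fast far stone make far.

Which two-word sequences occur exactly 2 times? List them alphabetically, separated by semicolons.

Bigram counts meeting the condition (exactly 2 times):
  catch far: 2
  far fast: 2
  far garden: 2
  far is: 2
  garden far: 2
  stone stone: 2

catch far; far fast; far garden; far is; garden far; stone stone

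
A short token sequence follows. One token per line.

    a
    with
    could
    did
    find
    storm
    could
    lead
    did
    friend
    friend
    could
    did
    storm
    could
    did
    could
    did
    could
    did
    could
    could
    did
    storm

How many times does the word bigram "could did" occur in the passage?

6

Scanning the 23 overlapping bigram windows for "could did":
  position 3–4: could did
  position 12–13: could did
  position 15–16: could did
  position 17–18: could did
  position 19–20: could did
  position 22–23: could did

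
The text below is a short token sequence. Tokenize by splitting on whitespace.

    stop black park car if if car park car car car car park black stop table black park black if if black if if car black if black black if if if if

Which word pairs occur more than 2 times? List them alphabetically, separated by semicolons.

black if; car car; if if

Bigram counts meeting the condition (more than 2 times):
  black if: 4
  car car: 3
  if if: 6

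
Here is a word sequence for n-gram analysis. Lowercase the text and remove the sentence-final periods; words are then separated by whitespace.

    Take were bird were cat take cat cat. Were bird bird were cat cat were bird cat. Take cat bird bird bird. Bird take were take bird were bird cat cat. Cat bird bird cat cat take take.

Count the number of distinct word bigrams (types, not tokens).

15

38 tokens → 37 bigram windows in total.
Repeated bigrams (each contributes count−1 duplicates):
  bird bird: 5
  cat cat: 5
  were bird: 4
  bird cat: 3
  bird were: 3
  cat take: 3
  cat bird: 2
  cat were: 2
  … (3 more repeated)
22 duplicate windows → 37 − 22 = 15 distinct.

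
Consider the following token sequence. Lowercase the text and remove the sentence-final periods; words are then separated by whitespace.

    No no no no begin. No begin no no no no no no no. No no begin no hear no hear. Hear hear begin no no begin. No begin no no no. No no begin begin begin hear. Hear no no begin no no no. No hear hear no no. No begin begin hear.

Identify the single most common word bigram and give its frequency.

Bigram frequencies (highest first):
  no no: 22
  no begin: 8
  begin no: 7
  hear hear: 4
  no hear: 3
  hear no: 3
  … (3 more, each ≤ 3)

"no no", 22 times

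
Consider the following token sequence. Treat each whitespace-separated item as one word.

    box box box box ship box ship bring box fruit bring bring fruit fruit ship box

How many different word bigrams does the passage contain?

16 tokens → 15 bigram windows in total.
Repeated bigrams (each contributes count−1 duplicates):
  box box: 3
  box ship: 2
  ship box: 2
4 duplicate windows → 15 − 4 = 11 distinct.

11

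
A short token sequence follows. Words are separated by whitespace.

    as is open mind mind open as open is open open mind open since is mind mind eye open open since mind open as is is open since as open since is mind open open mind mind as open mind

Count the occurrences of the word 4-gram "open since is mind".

Scanning the 37 overlapping 4-gram windows for "open since is mind":
  position 13–16: open since is mind
  position 30–33: open since is mind

2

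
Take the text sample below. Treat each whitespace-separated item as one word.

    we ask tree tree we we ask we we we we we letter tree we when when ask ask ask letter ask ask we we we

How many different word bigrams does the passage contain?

26 tokens → 25 bigram windows in total.
Repeated bigrams (each contributes count−1 duplicates):
  we we: 7
  ask ask: 3
  ask we: 2
  tree we: 2
  we ask: 2
11 duplicate windows → 25 − 11 = 14 distinct.

14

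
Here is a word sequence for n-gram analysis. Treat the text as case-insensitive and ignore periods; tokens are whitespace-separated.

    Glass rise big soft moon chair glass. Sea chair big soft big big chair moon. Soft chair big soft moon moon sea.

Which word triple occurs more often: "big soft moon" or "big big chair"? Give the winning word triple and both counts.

"big soft moon": 2 occurrences
"big big chair": 1 occurrence

"big soft moon" (2 vs 1)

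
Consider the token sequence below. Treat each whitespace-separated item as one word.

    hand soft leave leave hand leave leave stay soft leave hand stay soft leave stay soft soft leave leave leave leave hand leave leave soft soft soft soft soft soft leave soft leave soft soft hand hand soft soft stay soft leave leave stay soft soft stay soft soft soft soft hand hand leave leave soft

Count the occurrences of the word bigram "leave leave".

Scanning the 55 overlapping bigram windows for "leave leave":
  position 3–4: leave leave
  position 6–7: leave leave
  position 18–19: leave leave
  position 19–20: leave leave
  position 20–21: leave leave
  position 23–24: leave leave
  position 42–43: leave leave
  position 54–55: leave leave

8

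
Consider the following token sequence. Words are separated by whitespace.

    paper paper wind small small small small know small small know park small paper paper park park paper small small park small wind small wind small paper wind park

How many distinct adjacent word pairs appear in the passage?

29 tokens → 28 bigram windows in total.
Repeated bigrams (each contributes count−1 duplicates):
  small small: 5
  wind small: 3
  paper paper: 2
  paper wind: 2
  park small: 2
  small know: 2
  small paper: 2
  small wind: 2
12 duplicate windows → 28 − 12 = 16 distinct.

16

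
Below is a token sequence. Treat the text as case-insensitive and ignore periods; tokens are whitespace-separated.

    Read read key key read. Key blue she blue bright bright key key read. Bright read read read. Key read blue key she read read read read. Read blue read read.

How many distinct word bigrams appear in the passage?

31 tokens → 30 bigram windows in total.
Repeated bigrams (each contributes count−1 duplicates):
  read read: 8
  key read: 3
  read key: 3
  key key: 2
  read blue: 2
13 duplicate windows → 30 − 13 = 17 distinct.

17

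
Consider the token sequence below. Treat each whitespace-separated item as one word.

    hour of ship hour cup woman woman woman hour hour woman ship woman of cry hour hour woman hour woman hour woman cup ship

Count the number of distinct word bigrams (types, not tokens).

16

24 tokens → 23 bigram windows in total.
Repeated bigrams (each contributes count−1 duplicates):
  hour woman: 4
  woman hour: 3
  hour hour: 2
  woman woman: 2
7 duplicate windows → 23 − 7 = 16 distinct.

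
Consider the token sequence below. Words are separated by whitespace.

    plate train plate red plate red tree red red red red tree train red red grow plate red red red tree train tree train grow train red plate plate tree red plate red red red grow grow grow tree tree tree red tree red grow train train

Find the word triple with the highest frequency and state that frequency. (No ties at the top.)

"red red red", 4 times

Trigram frequencies (highest first):
  red red red: 4
  red plate red: 2
  red tree red: 2
  red red tree: 2
  red tree train: 2
  red red grow: 2
  … (30 more, each ≤ 2)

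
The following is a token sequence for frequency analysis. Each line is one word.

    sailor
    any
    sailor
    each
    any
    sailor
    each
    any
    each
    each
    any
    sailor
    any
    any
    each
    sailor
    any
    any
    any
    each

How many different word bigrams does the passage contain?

20 tokens → 19 bigram windows in total.
Repeated bigrams (each contributes count−1 duplicates):
  any any: 3
  any each: 3
  any sailor: 3
  each any: 3
  sailor any: 3
  sailor each: 2
11 duplicate windows → 19 − 11 = 8 distinct.

8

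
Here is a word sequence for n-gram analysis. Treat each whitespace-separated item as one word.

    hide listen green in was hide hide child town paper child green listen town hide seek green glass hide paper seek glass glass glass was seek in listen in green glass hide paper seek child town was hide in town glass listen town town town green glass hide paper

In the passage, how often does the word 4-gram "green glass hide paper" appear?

Scanning the 46 overlapping 4-gram windows for "green glass hide paper":
  position 17–20: green glass hide paper
  position 30–33: green glass hide paper
  position 46–49: green glass hide paper

3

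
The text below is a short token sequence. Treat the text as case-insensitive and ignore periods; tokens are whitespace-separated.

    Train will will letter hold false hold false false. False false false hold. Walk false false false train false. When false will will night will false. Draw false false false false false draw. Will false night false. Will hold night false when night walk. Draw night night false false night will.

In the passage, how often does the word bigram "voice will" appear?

Scanning the 50 overlapping bigram windows for "voice will":
  (none found)

0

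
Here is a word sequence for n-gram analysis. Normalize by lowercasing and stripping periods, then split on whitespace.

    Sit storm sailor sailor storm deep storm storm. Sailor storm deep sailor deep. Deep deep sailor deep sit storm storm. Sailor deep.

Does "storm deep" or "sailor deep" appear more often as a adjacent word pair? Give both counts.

"sailor deep" (3 vs 2)

"storm deep": 2 occurrences
"sailor deep": 3 occurrences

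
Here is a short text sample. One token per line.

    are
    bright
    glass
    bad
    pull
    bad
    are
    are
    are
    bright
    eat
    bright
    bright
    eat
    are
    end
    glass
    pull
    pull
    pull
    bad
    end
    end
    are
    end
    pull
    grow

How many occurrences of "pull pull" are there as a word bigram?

Scanning the 26 overlapping bigram windows for "pull pull":
  position 18–19: pull pull
  position 19–20: pull pull

2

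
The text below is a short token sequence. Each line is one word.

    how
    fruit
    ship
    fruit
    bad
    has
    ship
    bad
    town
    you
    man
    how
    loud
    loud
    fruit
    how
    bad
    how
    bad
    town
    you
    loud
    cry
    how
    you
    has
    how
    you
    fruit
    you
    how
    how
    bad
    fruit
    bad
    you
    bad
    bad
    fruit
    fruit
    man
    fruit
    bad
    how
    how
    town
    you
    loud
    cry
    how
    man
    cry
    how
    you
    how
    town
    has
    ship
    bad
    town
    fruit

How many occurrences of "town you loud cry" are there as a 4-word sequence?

2

Scanning the 58 overlapping 4-gram windows for "town you loud cry":
  position 20–23: town you loud cry
  position 46–49: town you loud cry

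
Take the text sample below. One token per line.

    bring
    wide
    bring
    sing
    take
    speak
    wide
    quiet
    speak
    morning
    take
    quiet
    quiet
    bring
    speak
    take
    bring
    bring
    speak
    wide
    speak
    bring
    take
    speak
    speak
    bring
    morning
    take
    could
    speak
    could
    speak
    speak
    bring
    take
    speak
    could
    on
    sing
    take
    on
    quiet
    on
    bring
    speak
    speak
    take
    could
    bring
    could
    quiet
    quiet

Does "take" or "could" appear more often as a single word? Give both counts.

"take" (8 vs 5)

"take": 8 occurrences
"could": 5 occurrences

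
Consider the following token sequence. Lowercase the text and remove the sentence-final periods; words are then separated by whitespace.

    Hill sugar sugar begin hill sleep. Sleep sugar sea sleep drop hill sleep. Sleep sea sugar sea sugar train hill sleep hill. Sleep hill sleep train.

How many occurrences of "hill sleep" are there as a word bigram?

5

Scanning the 25 overlapping bigram windows for "hill sleep":
  position 5–6: hill sleep
  position 12–13: hill sleep
  position 20–21: hill sleep
  position 22–23: hill sleep
  position 24–25: hill sleep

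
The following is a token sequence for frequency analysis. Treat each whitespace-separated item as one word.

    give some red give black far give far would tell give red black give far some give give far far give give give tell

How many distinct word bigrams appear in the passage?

18

24 tokens → 23 bigram windows in total.
Repeated bigrams (each contributes count−1 duplicates):
  give far: 3
  give give: 3
  far give: 2
5 duplicate windows → 23 − 5 = 18 distinct.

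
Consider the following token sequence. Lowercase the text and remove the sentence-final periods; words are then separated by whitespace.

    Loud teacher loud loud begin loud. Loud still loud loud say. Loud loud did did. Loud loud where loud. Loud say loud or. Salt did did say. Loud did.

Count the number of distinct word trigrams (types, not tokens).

29 tokens → 27 trigram windows in total.
Repeated trigrams (each contributes count−1 duplicates):
  loud loud say: 2
  loud say loud: 2
2 duplicate windows → 27 − 2 = 25 distinct.

25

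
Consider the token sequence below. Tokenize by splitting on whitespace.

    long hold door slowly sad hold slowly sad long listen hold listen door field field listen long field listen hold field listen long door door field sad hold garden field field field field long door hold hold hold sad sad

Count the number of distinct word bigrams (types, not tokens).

40 tokens → 39 bigram windows in total.
Repeated bigrams (each contributes count−1 duplicates):
  field field: 4
  field listen: 3
  door field: 2
  hold hold: 2
  listen hold: 2
  listen long: 2
  long door: 2
  sad hold: 2
  … (1 more repeated)
12 duplicate windows → 39 − 12 = 27 distinct.

27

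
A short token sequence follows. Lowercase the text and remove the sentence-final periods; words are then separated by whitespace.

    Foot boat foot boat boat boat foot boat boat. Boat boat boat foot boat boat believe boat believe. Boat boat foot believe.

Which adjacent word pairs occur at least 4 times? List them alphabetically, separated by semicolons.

boat boat; boat foot; foot boat

Bigram counts meeting the condition (at least 4 times):
  boat boat: 8
  boat foot: 4
  foot boat: 4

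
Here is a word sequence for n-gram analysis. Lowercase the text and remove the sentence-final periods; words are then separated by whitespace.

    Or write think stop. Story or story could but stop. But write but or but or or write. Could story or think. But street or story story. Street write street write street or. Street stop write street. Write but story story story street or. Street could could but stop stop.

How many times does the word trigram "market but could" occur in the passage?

Scanning the 48 overlapping trigram windows for "market but could":
  (none found)

0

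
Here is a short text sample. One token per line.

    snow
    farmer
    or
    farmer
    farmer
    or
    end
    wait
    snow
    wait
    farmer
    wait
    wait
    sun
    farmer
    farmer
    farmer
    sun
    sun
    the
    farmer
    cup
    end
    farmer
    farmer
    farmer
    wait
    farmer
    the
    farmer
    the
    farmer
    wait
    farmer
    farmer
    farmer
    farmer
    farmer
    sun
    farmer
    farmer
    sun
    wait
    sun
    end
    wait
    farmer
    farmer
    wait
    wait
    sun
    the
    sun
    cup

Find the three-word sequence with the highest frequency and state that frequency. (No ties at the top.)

"farmer farmer farmer", 5 times

Trigram frequencies (highest first):
  farmer farmer farmer: 5
  farmer farmer sun: 3
  farmer wait wait: 2
  wait wait sun: 2
  sun farmer farmer: 2
  farmer farmer wait: 2
  … (33 more, each ≤ 2)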